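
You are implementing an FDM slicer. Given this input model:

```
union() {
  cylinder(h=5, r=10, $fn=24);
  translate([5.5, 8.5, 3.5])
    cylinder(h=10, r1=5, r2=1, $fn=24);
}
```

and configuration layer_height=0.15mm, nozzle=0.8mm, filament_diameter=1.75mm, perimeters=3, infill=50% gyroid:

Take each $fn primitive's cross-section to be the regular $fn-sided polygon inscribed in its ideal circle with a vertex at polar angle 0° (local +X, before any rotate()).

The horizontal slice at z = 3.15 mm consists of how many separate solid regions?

At z = 3.15 mm: the r=10 cylinder gives a regular 24-gon of circumradius 10 (constant along its height); the cone at (5.5, 8.5) does not reach this height (z outside [3.5, 13.5]); Taking the union: only the r=10 cylinder is present, so the union is just that shape — 1 connected region. The result has 1 disconnected region.

1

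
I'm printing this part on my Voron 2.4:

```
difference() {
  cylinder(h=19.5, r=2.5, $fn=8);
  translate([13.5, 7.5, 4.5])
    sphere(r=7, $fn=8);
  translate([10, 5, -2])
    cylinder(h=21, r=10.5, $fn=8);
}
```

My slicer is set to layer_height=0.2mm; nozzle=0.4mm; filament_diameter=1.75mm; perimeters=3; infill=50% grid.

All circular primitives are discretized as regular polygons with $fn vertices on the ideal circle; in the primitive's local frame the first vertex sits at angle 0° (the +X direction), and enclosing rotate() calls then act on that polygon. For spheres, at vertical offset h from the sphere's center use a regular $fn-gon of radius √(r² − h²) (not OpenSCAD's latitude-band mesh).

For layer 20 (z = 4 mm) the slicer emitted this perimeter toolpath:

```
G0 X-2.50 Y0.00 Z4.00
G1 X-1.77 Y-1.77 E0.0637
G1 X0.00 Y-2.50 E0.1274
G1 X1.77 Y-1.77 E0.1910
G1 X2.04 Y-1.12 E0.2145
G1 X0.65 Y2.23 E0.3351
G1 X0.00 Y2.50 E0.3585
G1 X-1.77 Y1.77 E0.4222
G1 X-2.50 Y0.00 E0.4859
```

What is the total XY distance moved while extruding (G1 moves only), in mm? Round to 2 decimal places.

Sum the Euclidean lengths of each G1 segment: total = 14.61 mm.

14.61 mm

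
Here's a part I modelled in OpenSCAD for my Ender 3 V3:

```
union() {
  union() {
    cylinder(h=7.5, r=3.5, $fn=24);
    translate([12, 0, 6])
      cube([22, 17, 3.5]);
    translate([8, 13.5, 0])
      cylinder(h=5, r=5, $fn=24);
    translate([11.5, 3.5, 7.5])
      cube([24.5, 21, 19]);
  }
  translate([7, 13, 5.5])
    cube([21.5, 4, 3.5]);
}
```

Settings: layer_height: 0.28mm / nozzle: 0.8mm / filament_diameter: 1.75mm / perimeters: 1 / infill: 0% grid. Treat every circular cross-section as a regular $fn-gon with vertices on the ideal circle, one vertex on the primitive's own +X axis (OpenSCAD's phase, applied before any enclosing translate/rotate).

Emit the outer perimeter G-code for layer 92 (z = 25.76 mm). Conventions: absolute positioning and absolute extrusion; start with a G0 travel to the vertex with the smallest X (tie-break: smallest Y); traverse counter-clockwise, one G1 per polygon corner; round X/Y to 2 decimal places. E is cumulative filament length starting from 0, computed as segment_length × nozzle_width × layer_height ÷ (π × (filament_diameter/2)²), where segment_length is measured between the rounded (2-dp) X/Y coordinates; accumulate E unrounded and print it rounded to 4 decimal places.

At z = 25.76 mm: the cylinder is absent (z outside [0, 7.5]); the cube at (12, 0) does not reach this height (z outside [6, 9.5]); the cylinder at (8, 13.5) is not intersected at this z (z outside [0, 5]); the 24.5×21 cube at (11.5, 3.5) contributes its full rectangle; Taking the union: only the 24.5×21 cube at (11.5, 3.5) is present, so the union is just that shape — 1 connected region; the cube at (7, 13) is not intersected at this z (z outside [5.5, 9]); Merging all regions: only that combined region is present, so the union is just that shape — 1 connected region. The outline is a single polygon with 4 vertices. Extrusion per mm of travel: 0.8 × 0.28 / (π × 0.875²) = 0.093128. Accumulating E over each segment gives final E = 8.4747.

G0 X11.50 Y3.50 Z25.76
G1 X36.00 Y3.50 E2.2816
G1 X36.00 Y24.50 E4.2373
G1 X11.50 Y24.50 E6.5190
G1 X11.50 Y3.50 E8.4747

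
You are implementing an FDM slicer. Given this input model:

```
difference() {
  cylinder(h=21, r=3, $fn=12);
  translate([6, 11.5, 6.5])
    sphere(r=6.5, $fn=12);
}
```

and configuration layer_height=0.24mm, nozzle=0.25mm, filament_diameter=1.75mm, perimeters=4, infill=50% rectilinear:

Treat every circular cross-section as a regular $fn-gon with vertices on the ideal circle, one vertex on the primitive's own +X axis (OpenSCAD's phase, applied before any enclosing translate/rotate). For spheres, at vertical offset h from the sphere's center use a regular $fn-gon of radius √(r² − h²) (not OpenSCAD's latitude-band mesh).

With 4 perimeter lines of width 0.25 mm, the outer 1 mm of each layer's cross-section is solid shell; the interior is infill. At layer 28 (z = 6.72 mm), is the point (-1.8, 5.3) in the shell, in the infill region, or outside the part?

At z = 6.72 mm: the r=3 cylinder gives a regular 12-gon of circumradius 3 (constant along its height); the r=6.5 sphere at (6, 11.5) slices to a regular 12-gon of circumradius 6.496 (√(r²−h²) with h=0.22 from center); Taking the first minus the rest: starting from the r=3 cylinder, the r=6.5 sphere at (6, 11.5) misses the remaining region (no effect) — 1 connected region. Overall, the cross-section is a single solid region. The nearest boundary edge runs (-1.50, 2.60)→(0.00, 3.00); distance from the point to it = 2.69 mm. The point is not inside any of the regions above, so it lies outside the cross-section (2.69 mm from the nearest boundary).

outside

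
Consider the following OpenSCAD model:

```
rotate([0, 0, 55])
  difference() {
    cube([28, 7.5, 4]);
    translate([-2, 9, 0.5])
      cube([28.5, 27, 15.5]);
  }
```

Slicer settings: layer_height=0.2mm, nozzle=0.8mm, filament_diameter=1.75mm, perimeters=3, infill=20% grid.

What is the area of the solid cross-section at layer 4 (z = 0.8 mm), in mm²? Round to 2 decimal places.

210.00 mm²

At z = 0.8 mm: the 28×7.5 cube contributes its full rectangle (area 210.00 mm²); the 28.5×27 cube at (-2, 9) contributes its full rectangle (area 769.50 mm²); Taking the first minus the rest: starting from the 28×7.5 cube (210.00 mm²), the 28.5×27 cube at (-2, 9) misses the remaining region (no effect) — area = 210.00 mm²; (rotated 55° about Z; rotation is an isometry so areas/perimeters/island counts are preserved). Overall, the cross-section is a single solid region. Net area = 210.00 mm².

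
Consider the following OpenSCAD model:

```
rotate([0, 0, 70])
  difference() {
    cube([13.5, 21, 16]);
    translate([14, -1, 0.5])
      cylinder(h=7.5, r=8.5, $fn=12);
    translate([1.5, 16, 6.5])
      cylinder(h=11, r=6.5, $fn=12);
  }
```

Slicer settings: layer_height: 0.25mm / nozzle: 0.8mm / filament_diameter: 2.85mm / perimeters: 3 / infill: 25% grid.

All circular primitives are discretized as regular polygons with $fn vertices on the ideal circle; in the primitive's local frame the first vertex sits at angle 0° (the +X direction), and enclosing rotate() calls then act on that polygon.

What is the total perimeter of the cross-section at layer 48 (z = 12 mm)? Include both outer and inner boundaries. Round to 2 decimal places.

70.01 mm

At z = 12 mm: the cube (footprint 13.5×21) is included at this height (perimeter 69.00 mm); the cylinder at (14, -1) does not reach this height (z outside [0.5, 8]); the r=6.5 cylinder at (1.5, 16) gives a regular 12-gon of circumradius 6.5 (constant along its height) (perimeter = 2·12·6.500·sin(180°/12) = 40.38 mm); Taking the first minus the rest: starting from the 13.5×21 cube, the r=6.5 cylinder at (1.5, 16) partially overlaps it — only the 76.67 mm² overlap (of its 126.75 mm²) is removed, clipping the outline — boundary = 70.01 mm; (rotated 70° about Z; rotation is an isometry so areas/perimeters/island counts are preserved). Overall, the cross-section is a single solid region. Total boundary length (outer) = 70.01 mm.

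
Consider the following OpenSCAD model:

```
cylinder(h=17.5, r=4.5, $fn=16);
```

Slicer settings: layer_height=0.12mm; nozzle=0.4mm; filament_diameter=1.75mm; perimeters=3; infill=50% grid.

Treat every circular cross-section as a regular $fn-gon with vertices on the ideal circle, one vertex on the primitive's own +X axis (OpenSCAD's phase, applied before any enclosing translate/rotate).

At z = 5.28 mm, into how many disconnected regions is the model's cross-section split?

At z = 5.28 mm: the cylinder: section is a regular 16-gon, circumradius r=4.5. The result has 1 disconnected region.

1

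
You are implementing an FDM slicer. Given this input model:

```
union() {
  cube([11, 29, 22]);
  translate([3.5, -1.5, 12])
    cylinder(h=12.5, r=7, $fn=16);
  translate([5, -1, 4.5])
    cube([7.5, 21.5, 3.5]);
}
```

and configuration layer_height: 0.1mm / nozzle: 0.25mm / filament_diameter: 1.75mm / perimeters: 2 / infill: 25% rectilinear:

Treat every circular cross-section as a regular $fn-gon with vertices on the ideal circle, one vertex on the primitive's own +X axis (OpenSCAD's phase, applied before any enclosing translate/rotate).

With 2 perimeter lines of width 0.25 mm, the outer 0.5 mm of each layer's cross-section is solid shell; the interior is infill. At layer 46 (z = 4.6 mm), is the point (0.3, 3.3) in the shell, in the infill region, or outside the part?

shell

At z = 4.6 mm: the 11×29 cube contributes its full rectangle; the cylinder at (3.5, -1.5) is absent (z outside [12, 24.5]); the cube at (5, -1) (footprint 7.5×21.5) is included at this height; Merging all regions: the regions partially overlap (shared area 123.00 mm²), so overlapping operands fuse into one piece — 1 connected region. Overall, the cross-section is a single solid region. The nearest boundary edge runs (0.00, 0.00)→(0.00, 29.00); distance from the point to it = 0.30 mm. The point is inside the cross-section, 0.30 mm from the nearest boundary — within the 0.5 mm shell band (2 × 0.25).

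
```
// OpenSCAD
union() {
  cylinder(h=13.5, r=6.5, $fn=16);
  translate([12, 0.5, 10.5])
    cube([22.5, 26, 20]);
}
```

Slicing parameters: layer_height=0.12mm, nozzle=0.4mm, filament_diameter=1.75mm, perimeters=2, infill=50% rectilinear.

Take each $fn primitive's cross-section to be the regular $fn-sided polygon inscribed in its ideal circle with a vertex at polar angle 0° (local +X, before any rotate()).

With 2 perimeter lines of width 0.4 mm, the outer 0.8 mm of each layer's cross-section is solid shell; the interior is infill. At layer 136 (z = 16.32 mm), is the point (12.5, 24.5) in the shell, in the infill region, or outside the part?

At z = 16.32 mm: the cylinder is not intersected at this z (z outside [0, 13.5]); the 22.5×26 cube at (12, 0.5) contributes its full rectangle; Taking the union: only the 22.5×26 cube at (12, 0.5) is present, so the union is just that shape — 1 connected region. Overall, the cross-section is a single solid region. The nearest boundary edge runs (12.00, 26.50)→(12.00, 0.50); distance from the point to it = 0.50 mm. The point is inside the cross-section, 0.50 mm from the nearest boundary — within the 0.8 mm shell band (2 × 0.4).

shell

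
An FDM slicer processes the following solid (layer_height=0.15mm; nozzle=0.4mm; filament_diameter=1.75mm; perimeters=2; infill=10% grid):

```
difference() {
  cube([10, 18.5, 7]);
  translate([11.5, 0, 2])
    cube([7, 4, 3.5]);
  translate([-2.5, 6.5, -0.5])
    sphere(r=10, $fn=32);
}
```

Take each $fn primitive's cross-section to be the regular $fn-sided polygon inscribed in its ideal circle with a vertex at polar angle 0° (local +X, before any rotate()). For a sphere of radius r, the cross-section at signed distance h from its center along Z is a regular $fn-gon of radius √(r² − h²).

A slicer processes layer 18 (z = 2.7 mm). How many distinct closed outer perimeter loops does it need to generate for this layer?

At z = 2.7 mm: the 10×18.5 cube contributes its full rectangle; the 7×4 cube at (11.5, 0) contributes its full rectangle; the sphere at (-2.5, 6.5): section is a regular 32-gon, circumradius = √(r²−h²) = √(10²−3.2²) = 9.474; After the difference (first − rest): starting from the 10×18.5 cube, the 7×4 cube at (11.5, 0) misses the remaining region (no effect); the r=10 sphere at (-2.5, 6.5) partially overlaps it — only the 86.57 mm² overlap (of its 280.18 mm²) is removed, clipping the outline — 1 connected region. The result has 1 disconnected region.

1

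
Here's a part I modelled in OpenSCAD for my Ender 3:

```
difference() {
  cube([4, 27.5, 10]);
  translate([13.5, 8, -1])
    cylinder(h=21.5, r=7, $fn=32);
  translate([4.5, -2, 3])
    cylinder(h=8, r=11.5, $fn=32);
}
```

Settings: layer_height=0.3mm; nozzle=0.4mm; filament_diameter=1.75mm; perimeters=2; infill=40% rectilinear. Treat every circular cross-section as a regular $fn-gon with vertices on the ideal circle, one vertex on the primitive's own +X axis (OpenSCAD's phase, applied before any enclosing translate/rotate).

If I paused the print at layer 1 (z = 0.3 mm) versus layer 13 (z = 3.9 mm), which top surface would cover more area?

Layer 1 (z = 0.3): the 4×27.5 cube contributes its full rectangle (area 110.00 mm²); the r=7 cylinder at (13.5, 8) gives a regular 32-gon of circumradius 7 (constant along its height) (area = (32/2)·7.000²·sin(360°/32) = 152.95 mm²); the cylinder at (4.5, -2) is not intersected at this z (z outside [3, 11]); After the difference (first − rest): starting from the 4×27.5 cube (110.00 mm²), the r=7 cylinder at (13.5, 8) misses the remaining region (no effect) — area = 110.00 mm². So its area = 110.00 mm². Layer 13 (z = 3.9): the cube (footprint 4×27.5) is included at this height (area 110.00 mm²); the r=7 cylinder at (13.5, 8) contributes a regular 32-gon of circumradius 7 (area = (32/2)·7.000²·sin(360°/32) = 152.95 mm²); the r=11.5 cylinder at (4.5, -2) contributes a regular 32-gon of circumradius 11.5 (area = (32/2)·11.500²·sin(360°/32) = 412.81 mm²); Subtracting the remaining from the first: starting from the 4×27.5 cube (110.00 mm²), the r=7 cylinder at (13.5, 8) misses the remaining region (no effect); the r=11.5 cylinder at (4.5, -2) partially overlaps it — only the 36.49 mm² overlap (of its 412.81 mm²) is removed, clipping the outline — area = 73.51 mm². So its area = 73.51 mm². Layer 1 is larger (110.00 vs 73.51 mm²).

layer 1 (z = 0.3 mm)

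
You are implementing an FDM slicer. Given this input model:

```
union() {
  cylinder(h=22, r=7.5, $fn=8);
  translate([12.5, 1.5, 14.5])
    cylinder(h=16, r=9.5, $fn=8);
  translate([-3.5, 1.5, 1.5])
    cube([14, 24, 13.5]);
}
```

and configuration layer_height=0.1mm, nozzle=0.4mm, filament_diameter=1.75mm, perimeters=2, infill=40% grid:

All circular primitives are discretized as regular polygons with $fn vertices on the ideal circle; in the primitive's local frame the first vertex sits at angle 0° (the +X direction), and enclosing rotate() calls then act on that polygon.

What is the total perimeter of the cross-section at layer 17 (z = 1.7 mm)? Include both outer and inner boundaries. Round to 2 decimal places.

93.35 mm

At z = 1.7 mm: the cylinder: section is a regular 8-gon, circumradius r=7.5 (perimeter = 2·8·7.500·sin(180°/8) = 45.92 mm); the cylinder at (12.5, 1.5) is absent (z outside [14.5, 30.5]); the 14×24 cube at (-3.5, 1.5) contributes its full rectangle (perimeter 76.00 mm); Merging all regions: the regions partially overlap (shared area 47.45 mm²), so the edge portions inside another operand are dropped and the merged outline is re-measured after clipping — boundary = 93.35 mm. Overall, the cross-section is a single solid region. Total boundary length (outer) = 93.35 mm.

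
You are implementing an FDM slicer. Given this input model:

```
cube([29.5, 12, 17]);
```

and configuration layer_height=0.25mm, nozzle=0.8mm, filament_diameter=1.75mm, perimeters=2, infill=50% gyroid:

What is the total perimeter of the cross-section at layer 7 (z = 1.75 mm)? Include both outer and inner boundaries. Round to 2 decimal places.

At z = 1.75 mm: the cube is present — its section is the full 29.5×12 rectangle (perimeter 83.00 mm). Overall, the cross-section is a single solid region. Total boundary length (outer) = 83.00 mm.

83.00 mm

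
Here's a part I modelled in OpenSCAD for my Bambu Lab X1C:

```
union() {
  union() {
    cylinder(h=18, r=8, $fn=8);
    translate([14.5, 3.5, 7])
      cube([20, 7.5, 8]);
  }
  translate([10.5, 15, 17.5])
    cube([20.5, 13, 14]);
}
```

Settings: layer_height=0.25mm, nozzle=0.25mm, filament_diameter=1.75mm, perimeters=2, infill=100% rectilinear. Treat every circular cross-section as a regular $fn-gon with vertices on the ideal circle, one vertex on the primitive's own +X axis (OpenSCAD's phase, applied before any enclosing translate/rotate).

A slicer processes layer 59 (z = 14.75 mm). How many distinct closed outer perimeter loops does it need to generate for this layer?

At z = 14.75 mm: the cylinder: section is a regular 8-gon, circumradius r=8; the 20×7.5 cube at (14.5, 3.5) contributes its full rectangle; Merging all regions: the 2 present regions are separate (no shared area or edge), so areas and boundary lengths simply add and each stays a separate island — 2 connected regions; the cube at (10.5, 15) is absent (z outside [17.5, 31.5]); Merging all regions: only the result so far is present, so the union is just that shape — 2 connected regions. The result has 2 disconnected regions.

2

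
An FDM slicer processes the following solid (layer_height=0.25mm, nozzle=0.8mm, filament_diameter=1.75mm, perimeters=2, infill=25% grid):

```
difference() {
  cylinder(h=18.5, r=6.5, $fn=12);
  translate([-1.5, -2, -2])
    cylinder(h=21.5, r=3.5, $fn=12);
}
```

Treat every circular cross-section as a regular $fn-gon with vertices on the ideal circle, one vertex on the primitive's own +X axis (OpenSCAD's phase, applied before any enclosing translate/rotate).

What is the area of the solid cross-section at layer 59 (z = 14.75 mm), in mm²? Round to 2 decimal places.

At z = 14.75 mm: the r=6.5 cylinder gives a regular 12-gon of circumradius 6.5 (constant along its height) (area = (12/2)·6.500²·sin(360°/12) = 126.75 mm²); the cylinder at (-1.5, -2): section is a regular 12-gon, circumradius r=3.5 (area = (12/2)·3.500²·sin(360°/12) = 36.75 mm²); Taking the first minus the rest: starting from the r=6.5 cylinder (126.75 mm²), the r=3.5 cylinder at (-1.5, -2) lies wholly inside it (removes its full 36.75 mm² and its 21.74 mm outline becomes a hole wall) — area = 90.00 mm². Overall, the cross-section is one region with 1 hole. Net area = 90.00 mm².

90.00 mm²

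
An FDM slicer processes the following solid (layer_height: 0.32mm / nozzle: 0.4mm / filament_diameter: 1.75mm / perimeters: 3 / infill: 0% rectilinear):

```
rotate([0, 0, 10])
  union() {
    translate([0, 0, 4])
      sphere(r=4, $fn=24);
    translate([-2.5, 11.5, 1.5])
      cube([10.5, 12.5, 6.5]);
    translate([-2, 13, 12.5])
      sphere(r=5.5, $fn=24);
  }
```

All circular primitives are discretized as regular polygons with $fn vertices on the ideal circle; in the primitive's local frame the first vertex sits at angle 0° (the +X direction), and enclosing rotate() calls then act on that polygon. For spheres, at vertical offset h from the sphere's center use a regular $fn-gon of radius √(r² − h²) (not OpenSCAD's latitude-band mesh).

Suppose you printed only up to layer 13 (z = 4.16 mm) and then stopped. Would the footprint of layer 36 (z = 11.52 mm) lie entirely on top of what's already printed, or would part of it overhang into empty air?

Compare the two slices. At z = 4.16: the r=4 sphere contributes a regular 24-gon of circumradius √(4²−0.16²) = 3.997 (area = (24/2)·3.997²·sin(360°/24) = 49.61 mm²); the cube at (-2.5, 11.5) is present — its section is the full 10.5×12.5 rectangle (area 131.25 mm²); the sphere at (-2, 13) is absent (|z−center|=8.340 > r=5.5); Merging all regions: the 2 present regions are separate (no shared area or edge), so areas and boundary lengths simply add and each stays a separate island — area = 180.86 mm²; (whole slice rotated 10° about Z — lengths, areas and connectivity unchanged). At z = 11.52: the sphere is not intersected at this z (|z−center|=7.520 > r=4); the cube at (-2.5, 11.5) is absent (z outside [1.5, 8]); the r=5.5 sphere at (-2, 13) slices to a regular 24-gon of circumradius 5.412 (√(r²−h²) with h=0.98 from center) (area = (24/2)·5.412²·sin(360°/24) = 90.97 mm²); Taking the union: only the r=5.5 sphere at (-2, 13) is present, so the union is just that shape — area = 90.97 mm²; (whole slice rotated 10° about Z — lengths, areas and connectivity unchanged). Checking containment: at z = 11.52 the cross-section extends beyond the z = 4.16 cross-section by about 56.82 mm².

part overhangs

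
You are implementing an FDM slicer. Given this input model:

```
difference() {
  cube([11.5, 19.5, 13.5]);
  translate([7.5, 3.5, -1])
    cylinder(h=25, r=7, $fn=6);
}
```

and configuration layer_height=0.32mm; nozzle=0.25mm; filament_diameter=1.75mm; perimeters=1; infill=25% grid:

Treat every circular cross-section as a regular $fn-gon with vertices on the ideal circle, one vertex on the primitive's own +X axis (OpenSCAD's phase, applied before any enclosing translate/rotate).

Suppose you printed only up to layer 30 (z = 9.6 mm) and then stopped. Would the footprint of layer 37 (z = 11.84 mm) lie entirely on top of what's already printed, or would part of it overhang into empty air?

Compare the two slices. At z = 9.6: the 11.5×19.5 cube contributes its full rectangle (area 224.25 mm²); the r=7 cylinder at (7.5, 3.5) gives a regular 6-gon of circumradius 7 (constant along its height) (area = (6/2)·7.000²·sin(360°/6) = 127.31 mm²); Taking the first minus the rest: starting from the 11.5×19.5 cube (224.25 mm²), the r=7 cylinder at (7.5, 3.5) partially overlaps it — only the 90.82 mm² overlap (of its 127.31 mm²) is removed, clipping the outline — area = 133.43 mm². At z = 11.84: the cube is present — its section is the full 11.5×19.5 rectangle (area 224.25 mm²); the cylinder at (7.5, 3.5): section is a regular 6-gon, circumradius r=7 (area = (6/2)·7.000²·sin(360°/6) = 127.31 mm²); After the difference (first − rest): starting from the 11.5×19.5 cube (224.25 mm²), the r=7 cylinder at (7.5, 3.5) partially overlaps it — only the 90.82 mm² overlap (of its 127.31 mm²) is removed, clipping the outline — area = 133.43 mm². Checking containment: the cross-section at z = 11.84 is a subset of the cross-section at z = 9.6.

entirely on top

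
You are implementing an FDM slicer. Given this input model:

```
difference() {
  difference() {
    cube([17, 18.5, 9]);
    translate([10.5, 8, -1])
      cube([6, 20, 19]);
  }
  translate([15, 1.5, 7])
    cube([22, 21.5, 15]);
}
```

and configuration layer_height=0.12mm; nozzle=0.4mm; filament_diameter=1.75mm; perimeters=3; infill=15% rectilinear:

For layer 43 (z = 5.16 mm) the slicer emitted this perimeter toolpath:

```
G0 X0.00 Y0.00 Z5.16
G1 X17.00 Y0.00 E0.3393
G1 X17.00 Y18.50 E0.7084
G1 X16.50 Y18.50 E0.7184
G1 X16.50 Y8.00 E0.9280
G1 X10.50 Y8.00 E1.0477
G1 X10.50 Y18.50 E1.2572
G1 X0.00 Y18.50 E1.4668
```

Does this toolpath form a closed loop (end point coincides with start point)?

no

Start point (G0): (0.00, 0.00). End point (last G1): the path does not return to the start — open.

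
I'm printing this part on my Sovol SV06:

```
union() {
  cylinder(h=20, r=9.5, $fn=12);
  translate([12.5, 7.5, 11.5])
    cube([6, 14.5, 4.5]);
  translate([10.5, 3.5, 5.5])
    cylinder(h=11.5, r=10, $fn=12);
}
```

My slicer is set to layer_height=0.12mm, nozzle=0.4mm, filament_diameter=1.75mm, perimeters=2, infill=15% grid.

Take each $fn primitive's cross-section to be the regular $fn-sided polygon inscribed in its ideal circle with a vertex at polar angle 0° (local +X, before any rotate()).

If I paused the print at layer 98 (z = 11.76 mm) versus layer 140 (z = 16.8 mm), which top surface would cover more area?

layer 98 (z = 11.76 mm)

Layer 98 (z = 11.76): the r=9.5 cylinder contributes a regular 12-gon of circumradius 9.5 (area = (12/2)·9.500²·sin(360°/12) = 270.75 mm²); the cube at (12.5, 7.5) (footprint 6×14.5) is included at this height (area 87.00 mm²); the r=10 cylinder at (10.5, 3.5) contributes a regular 12-gon of circumradius 10 (area = (12/2)·10.000²·sin(360°/12) = 300.00 mm²); Taking the union: the regions partially overlap — summed areas 657.75 mm² minus the doubly-counted overlap 111.70 mm² gives 546.05 mm² — area = 546.05 mm². So its area = 546.05 mm². Layer 140 (z = 16.8): the cylinder: section is a regular 12-gon, circumradius r=9.5 (area = (12/2)·9.500²·sin(360°/12) = 270.75 mm²); the cube at (12.5, 7.5) is not intersected at this z (z outside [11.5, 16]); the r=10 cylinder at (10.5, 3.5) gives a regular 12-gon of circumradius 10 (constant along its height) (area = (12/2)·10.000²·sin(360°/12) = 300.00 mm²); Taking the union: the regions partially overlap — summed areas 570.75 mm² minus the doubly-counted overlap 87.03 mm² gives 483.72 mm² — area = 483.72 mm². So its area = 483.72 mm². Layer 98 is larger (546.05 vs 483.72 mm²).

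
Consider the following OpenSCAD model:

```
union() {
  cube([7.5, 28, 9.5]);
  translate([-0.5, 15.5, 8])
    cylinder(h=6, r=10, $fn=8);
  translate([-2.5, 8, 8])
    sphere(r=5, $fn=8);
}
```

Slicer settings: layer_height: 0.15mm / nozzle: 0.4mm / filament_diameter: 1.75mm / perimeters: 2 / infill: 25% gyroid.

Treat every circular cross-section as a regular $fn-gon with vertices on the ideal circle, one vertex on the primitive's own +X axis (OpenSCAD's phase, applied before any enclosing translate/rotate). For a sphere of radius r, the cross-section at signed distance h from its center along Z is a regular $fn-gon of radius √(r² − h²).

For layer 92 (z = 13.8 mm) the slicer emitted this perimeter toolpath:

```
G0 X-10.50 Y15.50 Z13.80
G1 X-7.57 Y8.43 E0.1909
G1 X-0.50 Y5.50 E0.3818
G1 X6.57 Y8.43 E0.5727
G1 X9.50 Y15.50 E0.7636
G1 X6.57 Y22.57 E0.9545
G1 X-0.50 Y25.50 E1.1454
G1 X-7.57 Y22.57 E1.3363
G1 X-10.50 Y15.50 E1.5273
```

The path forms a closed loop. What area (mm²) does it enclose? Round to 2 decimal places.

282.80 mm²

Apply the shoelace formula to the sequence of (X, Y) vertices; enclosed area = 282.80 mm².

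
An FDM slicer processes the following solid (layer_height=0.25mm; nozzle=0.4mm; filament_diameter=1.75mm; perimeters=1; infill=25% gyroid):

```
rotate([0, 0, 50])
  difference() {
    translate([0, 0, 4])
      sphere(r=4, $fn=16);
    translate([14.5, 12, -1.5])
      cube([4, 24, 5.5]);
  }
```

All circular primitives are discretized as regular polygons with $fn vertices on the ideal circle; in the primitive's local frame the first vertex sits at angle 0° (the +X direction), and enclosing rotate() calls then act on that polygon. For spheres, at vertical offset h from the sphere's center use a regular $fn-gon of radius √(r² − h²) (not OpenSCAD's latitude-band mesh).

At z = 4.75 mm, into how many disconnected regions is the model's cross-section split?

1

At z = 4.75 mm: the sphere: section is a regular 16-gon, circumradius = √(r²−h²) = √(4²−0.75²) = 3.929; the cube at (14.5, 12) is absent (z outside [-1.5, 4]); Subtracting the remaining from the first: none of the subtracted shapes is present at this height, so the r=4 sphere is unchanged — 1 connected region; (whole slice rotated 50° about Z — lengths, areas and connectivity unchanged). The result has 1 disconnected region.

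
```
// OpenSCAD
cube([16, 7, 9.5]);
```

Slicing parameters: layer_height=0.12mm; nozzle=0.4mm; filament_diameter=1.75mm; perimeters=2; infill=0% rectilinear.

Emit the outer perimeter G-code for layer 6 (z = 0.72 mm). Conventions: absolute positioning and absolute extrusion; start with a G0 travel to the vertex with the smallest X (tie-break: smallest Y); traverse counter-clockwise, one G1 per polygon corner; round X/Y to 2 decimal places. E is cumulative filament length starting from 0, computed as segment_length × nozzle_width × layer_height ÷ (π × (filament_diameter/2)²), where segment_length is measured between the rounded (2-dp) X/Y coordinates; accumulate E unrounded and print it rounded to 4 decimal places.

At z = 0.72 mm: the cube is present — its section is the full 16×7 rectangle. The outline is a single polygon with 4 vertices. Extrusion per mm of travel: 0.4 × 0.12 / (π × 0.875²) = 0.019956. Accumulating E over each segment gives final E = 0.9180.

G0 X0.00 Y0.00 Z0.72
G1 X16.00 Y0.00 E0.3193
G1 X16.00 Y7.00 E0.4590
G1 X0.00 Y7.00 E0.7783
G1 X0.00 Y0.00 E0.9180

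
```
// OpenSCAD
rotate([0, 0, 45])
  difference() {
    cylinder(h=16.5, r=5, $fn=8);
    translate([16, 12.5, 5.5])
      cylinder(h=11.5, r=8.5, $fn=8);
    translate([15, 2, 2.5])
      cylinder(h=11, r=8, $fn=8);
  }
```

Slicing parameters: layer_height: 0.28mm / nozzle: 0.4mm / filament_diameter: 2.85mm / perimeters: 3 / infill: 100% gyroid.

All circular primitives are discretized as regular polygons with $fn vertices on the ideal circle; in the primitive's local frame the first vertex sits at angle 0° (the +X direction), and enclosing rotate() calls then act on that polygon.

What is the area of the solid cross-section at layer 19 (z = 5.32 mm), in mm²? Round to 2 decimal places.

70.71 mm²

At z = 5.32 mm: the r=5 cylinder contributes a regular 8-gon of circumradius 5 (area = (8/2)·5.000²·sin(360°/8) = 70.71 mm²); the cylinder at (16, 12.5) does not reach this height (z outside [5.5, 17]); the r=8 cylinder at (15, 2) gives a regular 8-gon of circumradius 8 (constant along its height) (area = (8/2)·8.000²·sin(360°/8) = 181.02 mm²); After the difference (first − rest): starting from the r=5 cylinder (70.71 mm²), the r=8 cylinder at (15, 2) misses the remaining region (no effect) — area = 70.71 mm²; (whole slice rotated 45° about Z — lengths, areas and connectivity unchanged). Overall, the cross-section is a single solid region. Net area = 70.71 mm².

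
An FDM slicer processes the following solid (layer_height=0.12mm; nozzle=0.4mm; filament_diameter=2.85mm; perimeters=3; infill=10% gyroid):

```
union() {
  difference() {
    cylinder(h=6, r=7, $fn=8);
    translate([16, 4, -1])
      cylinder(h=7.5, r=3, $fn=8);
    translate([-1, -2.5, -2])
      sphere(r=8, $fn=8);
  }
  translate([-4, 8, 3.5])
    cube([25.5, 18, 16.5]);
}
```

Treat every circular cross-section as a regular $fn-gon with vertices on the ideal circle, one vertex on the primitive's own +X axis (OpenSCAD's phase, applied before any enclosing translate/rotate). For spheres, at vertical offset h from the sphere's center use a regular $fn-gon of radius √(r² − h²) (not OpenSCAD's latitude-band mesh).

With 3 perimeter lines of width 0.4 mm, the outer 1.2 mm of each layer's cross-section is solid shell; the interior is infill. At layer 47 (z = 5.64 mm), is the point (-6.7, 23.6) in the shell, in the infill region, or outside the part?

outside

At z = 5.64 mm: the r=7 cylinder gives a regular 8-gon of circumradius 7 (constant along its height); the r=3 cylinder at (16, 4) gives a regular 8-gon of circumradius 3 (constant along its height); the r=8 sphere at (-1, -2.5) slices to a regular 8-gon of circumradius 2.373 (√(r²−h²) with h=7.64 from center); Taking the first minus the rest: starting from the r=7 cylinder, the r=3 cylinder at (16, 4) misses the remaining region (no effect); the r=8 sphere at (-1, -2.5) lies wholly inside it (removes its full 15.93 mm² and its 14.53 mm outline becomes a hole wall) — 1 connected region with 1 hole; the cube at (-4, 8) (footprint 25.5×18) is included at this height; Taking the union: the 2 present regions are separate (no shared area or edge), so areas and boundary lengths simply add and each stays a separate island — 2 connected regions with 1 hole. Overall, the cross-section has 2 separate islands and 1 hole. The nearest boundary edge runs (-4.00, 8.00)→(-4.00, 26.00); distance from the point to it = 2.70 mm. The point is not inside any of the regions above, so it lies outside the cross-section (2.70 mm from the nearest boundary).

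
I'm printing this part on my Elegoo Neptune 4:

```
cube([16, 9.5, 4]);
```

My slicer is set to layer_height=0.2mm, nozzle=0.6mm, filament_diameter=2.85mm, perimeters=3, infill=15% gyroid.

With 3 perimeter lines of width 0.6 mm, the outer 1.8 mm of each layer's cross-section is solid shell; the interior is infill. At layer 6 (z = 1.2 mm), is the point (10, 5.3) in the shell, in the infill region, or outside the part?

At z = 1.2 mm: the 16×9.5 cube contributes its full rectangle. Overall, the cross-section is a single solid region. The nearest boundary edge runs (16.00, 9.50)→(0.00, 9.50); distance from the point to it = 4.20 mm. The point is inside the cross-section and 4.20 mm from the nearest boundary — more than the 1.8 mm shell width (3 × 0.6), so it's in the infill interior.

infill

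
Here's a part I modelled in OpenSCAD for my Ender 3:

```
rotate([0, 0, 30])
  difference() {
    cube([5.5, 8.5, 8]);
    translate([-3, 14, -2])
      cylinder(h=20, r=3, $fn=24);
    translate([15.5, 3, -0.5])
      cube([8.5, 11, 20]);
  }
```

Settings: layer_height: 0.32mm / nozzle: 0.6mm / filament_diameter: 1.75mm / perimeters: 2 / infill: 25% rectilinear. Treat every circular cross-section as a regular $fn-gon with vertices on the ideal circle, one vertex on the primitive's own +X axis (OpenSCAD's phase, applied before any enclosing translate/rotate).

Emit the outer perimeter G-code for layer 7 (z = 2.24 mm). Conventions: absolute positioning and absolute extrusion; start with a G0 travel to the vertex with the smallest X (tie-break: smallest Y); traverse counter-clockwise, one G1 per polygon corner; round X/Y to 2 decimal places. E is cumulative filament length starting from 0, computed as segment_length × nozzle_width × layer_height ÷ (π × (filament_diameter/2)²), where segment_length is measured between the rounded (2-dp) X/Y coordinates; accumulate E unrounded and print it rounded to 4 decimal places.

G0 X-4.25 Y7.36 Z2.24
G1 X0.00 Y0.00 E0.6784
G1 X4.76 Y2.75 E1.1172
G1 X0.51 Y10.11 E1.7957
G1 X-4.25 Y7.36 E2.2345

At z = 2.24 mm: the cube is present — its section is the full 5.5×8.5 rectangle; the r=3 cylinder at (-3, 14) gives a regular 24-gon of circumradius 3 (constant along its height); the cube at (15.5, 3) (footprint 8.5×11) is included at this height; After the difference (first − rest): starting from the 5.5×8.5 cube, the r=3 cylinder at (-3, 14) misses the remaining region (no effect); the 8.5×11 cube at (15.5, 3) misses the remaining region (no effect) — 1 connected region; (rotated 30° about Z; rotation is an isometry so areas/perimeters/island counts are preserved). The outline is a single polygon with 4 vertices. Extrusion per mm of travel: 0.6 × 0.32 / (π × 0.875²) = 0.079824. Accumulating E over each segment gives final E = 2.2345.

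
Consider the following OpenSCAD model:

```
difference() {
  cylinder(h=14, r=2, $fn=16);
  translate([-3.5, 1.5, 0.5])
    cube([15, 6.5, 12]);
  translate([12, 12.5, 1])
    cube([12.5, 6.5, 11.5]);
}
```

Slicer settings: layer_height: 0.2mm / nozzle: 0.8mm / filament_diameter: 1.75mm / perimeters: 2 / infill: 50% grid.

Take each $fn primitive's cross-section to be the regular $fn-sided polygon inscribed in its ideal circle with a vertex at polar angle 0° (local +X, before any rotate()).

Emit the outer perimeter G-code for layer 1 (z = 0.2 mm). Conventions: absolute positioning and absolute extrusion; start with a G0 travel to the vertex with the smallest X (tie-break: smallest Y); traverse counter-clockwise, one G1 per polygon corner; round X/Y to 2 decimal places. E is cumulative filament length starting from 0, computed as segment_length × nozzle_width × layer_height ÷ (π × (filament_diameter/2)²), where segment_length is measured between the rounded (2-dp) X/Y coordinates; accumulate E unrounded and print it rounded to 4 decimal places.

At z = 0.2 mm: the cylinder: section is a regular 16-gon, circumradius r=2; the cube at (-3.5, 1.5) is absent (z outside [0.5, 12.5]); the cube at (12, 12.5) is absent (z outside [1, 12.5]); Subtracting the remaining from the first: none of the subtracted shapes is present at this height, so the r=2 cylinder is unchanged — 1 connected region. The outline is a single polygon with 16 vertices. Extrusion per mm of travel: 0.8 × 0.2 / (π × 0.875²) = 0.066520. Accumulating E over each segment gives final E = 0.8308.

G0 X-2.00 Y0.00 Z0.20
G1 X-1.85 Y-0.77 E0.0522
G1 X-1.41 Y-1.41 E0.1038
G1 X-0.77 Y-1.85 E0.1555
G1 X0.00 Y-2.00 E0.2077
G1 X0.77 Y-1.85 E0.2599
G1 X1.41 Y-1.41 E0.3115
G1 X1.85 Y-0.77 E0.3632
G1 X2.00 Y0.00 E0.4154
G1 X1.85 Y0.77 E0.4676
G1 X1.41 Y1.41 E0.5192
G1 X0.77 Y1.85 E0.5709
G1 X0.00 Y2.00 E0.6231
G1 X-0.77 Y1.85 E0.6753
G1 X-1.41 Y1.41 E0.7269
G1 X-1.85 Y0.77 E0.7786
G1 X-2.00 Y0.00 E0.8308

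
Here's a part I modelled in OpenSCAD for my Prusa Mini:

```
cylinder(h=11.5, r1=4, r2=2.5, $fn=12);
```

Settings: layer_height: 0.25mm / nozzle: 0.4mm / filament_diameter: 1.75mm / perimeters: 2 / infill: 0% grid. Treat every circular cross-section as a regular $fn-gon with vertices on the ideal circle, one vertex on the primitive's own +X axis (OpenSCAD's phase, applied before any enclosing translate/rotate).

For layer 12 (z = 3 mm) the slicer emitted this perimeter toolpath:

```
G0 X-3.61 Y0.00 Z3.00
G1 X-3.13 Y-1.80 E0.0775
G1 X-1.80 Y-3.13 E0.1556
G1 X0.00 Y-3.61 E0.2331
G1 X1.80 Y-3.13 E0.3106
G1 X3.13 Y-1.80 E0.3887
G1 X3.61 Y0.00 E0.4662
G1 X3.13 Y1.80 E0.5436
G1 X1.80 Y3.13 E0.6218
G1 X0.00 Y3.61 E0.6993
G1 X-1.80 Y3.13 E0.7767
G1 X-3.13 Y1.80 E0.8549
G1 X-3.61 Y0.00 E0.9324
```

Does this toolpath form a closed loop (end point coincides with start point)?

yes

Start point (G0): (-3.61, 0.00). End point (last G1): the path returns to the start — closed.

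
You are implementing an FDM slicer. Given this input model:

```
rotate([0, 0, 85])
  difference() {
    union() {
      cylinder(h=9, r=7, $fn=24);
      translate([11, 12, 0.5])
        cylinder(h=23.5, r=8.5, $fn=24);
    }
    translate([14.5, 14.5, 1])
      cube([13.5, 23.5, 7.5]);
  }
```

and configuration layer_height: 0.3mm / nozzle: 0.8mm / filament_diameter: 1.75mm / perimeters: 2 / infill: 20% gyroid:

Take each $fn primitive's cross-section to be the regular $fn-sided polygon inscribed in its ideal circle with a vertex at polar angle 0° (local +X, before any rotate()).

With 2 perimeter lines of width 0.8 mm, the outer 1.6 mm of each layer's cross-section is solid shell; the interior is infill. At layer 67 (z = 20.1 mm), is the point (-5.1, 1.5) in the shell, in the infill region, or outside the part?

outside

At z = 20.1 mm: the cylinder is absent (z outside [0, 9]); the r=8.5 cylinder at (11, 12) contributes a regular 24-gon of circumradius 8.5; Taking the union: only the r=8.5 cylinder at (11, 12) is present, so the union is just that shape — 1 connected region; the cube at (14.5, 14.5) is not intersected at this z (z outside [1, 8.5]); Taking the first minus the rest: none of the subtracted shapes is present at this height, so that combined region is unchanged — 1 connected region; (whole slice rotated 85° about Z — lengths, areas and connectivity unchanged). Overall, the cross-section is a single solid region. Undo the 85° rotation: the query point maps to (1.050, 5.211) in the un-rotated model frame. The nearest boundary edge runs (3.64, 7.75)→(4.99, 5.99); distance from the point to it = 3.60 mm. The point is not inside any of the regions above, so it lies outside the cross-section (3.60 mm from the nearest boundary).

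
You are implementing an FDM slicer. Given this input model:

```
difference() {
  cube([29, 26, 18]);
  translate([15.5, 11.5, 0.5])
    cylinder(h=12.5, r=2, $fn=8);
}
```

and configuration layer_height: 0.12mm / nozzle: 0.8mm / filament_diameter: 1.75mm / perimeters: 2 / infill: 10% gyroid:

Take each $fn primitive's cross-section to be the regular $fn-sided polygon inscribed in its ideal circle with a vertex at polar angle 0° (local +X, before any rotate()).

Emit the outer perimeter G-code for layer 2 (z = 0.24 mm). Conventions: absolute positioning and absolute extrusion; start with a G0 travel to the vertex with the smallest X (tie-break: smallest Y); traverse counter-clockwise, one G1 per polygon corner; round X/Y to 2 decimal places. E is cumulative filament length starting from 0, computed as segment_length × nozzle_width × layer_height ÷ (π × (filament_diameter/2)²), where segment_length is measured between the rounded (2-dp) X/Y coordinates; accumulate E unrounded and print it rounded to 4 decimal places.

G0 X0.00 Y0.00 Z0.24
G1 X29.00 Y0.00 E1.1575
G1 X29.00 Y26.00 E2.1952
G1 X0.00 Y26.00 E3.3526
G1 X0.00 Y0.00 E4.3903

At z = 0.24 mm: the cube (footprint 29×26) is included at this height; the cylinder at (15.5, 11.5) does not reach this height (z outside [0.5, 13]); Taking the first minus the rest: none of the subtracted shapes is present at this height, so the 29×26 cube is unchanged — 1 connected region. The outline is a single polygon with 4 vertices. Extrusion per mm of travel: 0.8 × 0.12 / (π × 0.875²) = 0.039912. Accumulating E over each segment gives final E = 4.3903.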